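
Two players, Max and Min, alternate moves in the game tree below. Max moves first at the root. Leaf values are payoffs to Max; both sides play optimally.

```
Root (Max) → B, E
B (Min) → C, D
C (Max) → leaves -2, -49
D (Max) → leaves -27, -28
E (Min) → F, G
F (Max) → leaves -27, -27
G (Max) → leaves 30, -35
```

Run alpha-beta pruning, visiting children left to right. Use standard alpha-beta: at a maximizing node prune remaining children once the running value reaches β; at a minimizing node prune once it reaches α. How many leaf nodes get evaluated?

C [α=-∞,β=+∞]: v=-2
D [α=-∞,β=-2]: v=-27
B [α=-∞,β=+∞]: v=-27
F [α=-27,β=+∞]: v=-27
E [α=-27,β=+∞]: v=-27 after child 1 ≤ α → α-cutoff, skip 1
Root [α=-∞,β=+∞]: v=-27
Leaves evaluated: 6 of 8.

6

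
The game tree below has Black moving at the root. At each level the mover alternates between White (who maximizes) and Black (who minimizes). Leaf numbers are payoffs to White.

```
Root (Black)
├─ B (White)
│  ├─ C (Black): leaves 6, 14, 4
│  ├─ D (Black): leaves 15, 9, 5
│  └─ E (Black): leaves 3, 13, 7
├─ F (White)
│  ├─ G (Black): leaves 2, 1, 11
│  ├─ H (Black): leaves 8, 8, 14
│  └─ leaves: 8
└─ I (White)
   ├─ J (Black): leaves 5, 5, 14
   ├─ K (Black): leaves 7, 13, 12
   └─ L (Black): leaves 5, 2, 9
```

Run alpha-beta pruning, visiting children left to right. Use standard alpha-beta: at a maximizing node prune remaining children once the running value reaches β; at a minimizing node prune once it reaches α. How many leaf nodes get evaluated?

C [α=-∞,β=+∞]: v=4
D [α=4,β=+∞]: v=5
E [α=5,β=+∞]: v=3 after child 1 ≤ α → α-cutoff, skip 2
B [α=-∞,β=+∞]: v=5
G [α=-∞,β=5]: v=1
H [α=1,β=5]: v=8
F [α=-∞,β=5]: v=8 after child 2 ≥ β → β-cutoff, skip 1
J [α=-∞,β=5]: v=5
I [α=-∞,β=5]: v=5 after child 1 ≥ β → β-cutoff, skip 2
Root [α=-∞,β=+∞]: v=5
Leaves evaluated: 16 of 25.

16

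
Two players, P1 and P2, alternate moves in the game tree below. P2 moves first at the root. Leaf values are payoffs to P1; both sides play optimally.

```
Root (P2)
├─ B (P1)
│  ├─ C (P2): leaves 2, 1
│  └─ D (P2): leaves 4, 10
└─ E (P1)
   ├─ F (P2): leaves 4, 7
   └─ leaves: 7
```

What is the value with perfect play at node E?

7

F: min(4, 7) = 4
E: max(4, 7) = 7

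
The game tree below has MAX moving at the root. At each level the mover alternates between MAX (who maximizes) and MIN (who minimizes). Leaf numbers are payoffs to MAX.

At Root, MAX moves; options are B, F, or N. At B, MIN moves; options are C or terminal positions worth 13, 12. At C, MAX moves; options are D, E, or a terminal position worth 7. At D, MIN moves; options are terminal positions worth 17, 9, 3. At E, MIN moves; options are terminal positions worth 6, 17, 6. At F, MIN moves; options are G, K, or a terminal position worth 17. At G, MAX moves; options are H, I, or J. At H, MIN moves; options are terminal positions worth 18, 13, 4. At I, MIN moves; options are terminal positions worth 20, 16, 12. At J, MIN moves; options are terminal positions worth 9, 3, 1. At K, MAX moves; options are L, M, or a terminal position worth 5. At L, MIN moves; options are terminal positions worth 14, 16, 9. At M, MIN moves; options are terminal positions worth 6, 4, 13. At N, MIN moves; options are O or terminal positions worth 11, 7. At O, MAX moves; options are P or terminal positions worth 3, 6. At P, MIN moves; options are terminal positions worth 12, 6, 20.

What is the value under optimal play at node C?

D: min(17, 9, 3) = 3
E: min(6, 17, 6) = 6
C: max(3, 6, 7) = 7

7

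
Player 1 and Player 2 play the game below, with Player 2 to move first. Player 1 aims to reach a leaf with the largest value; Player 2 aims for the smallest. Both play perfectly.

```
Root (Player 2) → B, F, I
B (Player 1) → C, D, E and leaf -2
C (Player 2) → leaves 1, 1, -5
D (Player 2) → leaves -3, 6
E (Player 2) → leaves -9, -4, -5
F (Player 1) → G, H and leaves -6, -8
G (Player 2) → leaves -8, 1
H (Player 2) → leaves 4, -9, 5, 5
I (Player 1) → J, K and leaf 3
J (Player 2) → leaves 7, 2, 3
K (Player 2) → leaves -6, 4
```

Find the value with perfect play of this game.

-6

C (Player 2): min(1, 1, -5) = -5
D (Player 2): min(-3, 6) = -3
E (Player 2): min(-9, -4, -5) = -9
B (Player 1): max(-5, -3, -9, -2) = -2
G (Player 2): min(-8, 1) = -8
H (Player 2): min(4, -9, 5, 5) = -9
F (Player 1): max(-8, -9, -6, -8) = -6
J (Player 2): min(7, 2, 3) = 2
K (Player 2): min(-6, 4) = -6
I (Player 1): max(2, -6, 3) = 3
Root (Player 2): min(-2, -6, 3) = -6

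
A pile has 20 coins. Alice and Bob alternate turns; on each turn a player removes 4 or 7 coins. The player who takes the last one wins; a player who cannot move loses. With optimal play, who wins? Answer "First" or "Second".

Positions where the player to move wins (W) vs loses (L):
i:   0  1  2  3  4  5  6  7  8  9 10 11 12 13 14 15 16 17 18 19 20
     L  L  L  L  W  W  W  W  W  W  W  L  L  L  L  W  W  W  W  W  W
Position 20 is W, so the first player wins.

First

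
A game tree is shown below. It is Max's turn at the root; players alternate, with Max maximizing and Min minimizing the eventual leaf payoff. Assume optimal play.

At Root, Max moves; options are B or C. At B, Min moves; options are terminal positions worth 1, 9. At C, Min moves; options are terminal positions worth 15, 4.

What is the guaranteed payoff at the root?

4

B (Min): min(1, 9) = 1
C (Min): min(15, 4) = 4
Root (Max): max(1, 4) = 4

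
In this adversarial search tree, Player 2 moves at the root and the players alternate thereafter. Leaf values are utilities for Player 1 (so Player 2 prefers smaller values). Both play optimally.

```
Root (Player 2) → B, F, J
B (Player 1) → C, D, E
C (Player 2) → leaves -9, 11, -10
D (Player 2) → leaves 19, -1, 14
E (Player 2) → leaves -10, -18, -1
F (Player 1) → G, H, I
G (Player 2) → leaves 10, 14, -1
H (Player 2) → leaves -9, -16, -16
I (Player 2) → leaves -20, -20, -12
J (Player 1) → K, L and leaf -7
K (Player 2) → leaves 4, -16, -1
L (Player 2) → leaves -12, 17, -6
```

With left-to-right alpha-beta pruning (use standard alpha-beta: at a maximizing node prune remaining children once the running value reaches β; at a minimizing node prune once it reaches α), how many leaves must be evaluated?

17

C [α=-∞,β=+∞]: v=-10
D [α=-10,β=+∞]: v=-1
E [α=-1,β=+∞]: v=-10 after child 1 ≤ α → α-cutoff, skip 2
B [α=-∞,β=+∞]: v=-1
G [α=-∞,β=-1]: v=-1
F [α=-∞,β=-1]: v=-1 after child 1 ≥ β → β-cutoff, skip 2
K [α=-∞,β=-1]: v=-16
L [α=-16,β=-1]: v=-12
J [α=-∞,β=-1]: v=-7
Root [α=-∞,β=+∞]: v=-7
Leaves evaluated: 17 of 25.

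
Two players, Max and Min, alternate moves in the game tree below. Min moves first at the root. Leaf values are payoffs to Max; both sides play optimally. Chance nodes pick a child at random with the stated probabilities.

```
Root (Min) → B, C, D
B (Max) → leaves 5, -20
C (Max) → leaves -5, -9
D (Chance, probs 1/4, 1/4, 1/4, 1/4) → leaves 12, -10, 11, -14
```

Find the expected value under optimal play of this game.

-5

B (Max): max(5, -20) = 5
C (Max): max(-5, -9) = -5
D (Chance): 1/4·12 + 1/4·-10 + 1/4·11 + 1/4·-14 = -0.25
Root (Min): min(5, -5, -0.25) = -5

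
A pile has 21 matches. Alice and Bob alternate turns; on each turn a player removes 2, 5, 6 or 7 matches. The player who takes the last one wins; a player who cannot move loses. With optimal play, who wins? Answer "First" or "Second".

i:   0  1  2  3  4  5  6  7  8  9 10 11 12 13 14 15 16 17 18 19 20 21
     L  L  W  W  L  W  W  W  W  W  W  W  L  L  W  W  L  W  W  W  W  W
Position 21 is W, so the first player wins.

First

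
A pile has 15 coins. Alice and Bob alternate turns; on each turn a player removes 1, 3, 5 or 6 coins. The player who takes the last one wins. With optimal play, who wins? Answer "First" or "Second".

Second

Compute winning (W) and losing (L) positions by backward induction:
i:   0  1  2  3  4  5  6  7  8  9 10 11 12 13 14 15
     L  W  L  W  L  W  W  W  W  W  W  L  W  L  W  L
Position 15 is L, so the second player wins.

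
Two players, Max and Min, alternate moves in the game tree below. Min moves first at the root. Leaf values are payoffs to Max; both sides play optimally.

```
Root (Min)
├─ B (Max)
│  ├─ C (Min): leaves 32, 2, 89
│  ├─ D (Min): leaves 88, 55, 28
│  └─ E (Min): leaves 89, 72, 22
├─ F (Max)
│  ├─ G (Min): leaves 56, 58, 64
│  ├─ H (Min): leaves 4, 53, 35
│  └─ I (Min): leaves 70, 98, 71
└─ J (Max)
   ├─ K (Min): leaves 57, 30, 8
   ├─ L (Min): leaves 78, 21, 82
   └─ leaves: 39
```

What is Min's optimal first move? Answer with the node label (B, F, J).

C (Min): min(32, 2, 89) = 2
D (Min): min(88, 55, 28) = 28
E (Min): min(89, 72, 22) = 22
B (Max): max(2, 28, 22) = 28
G (Min): min(56, 58, 64) = 56
H (Min): min(4, 53, 35) = 4
I (Min): min(70, 98, 71) = 70
F (Max): max(56, 4, 70) = 70
K (Min): min(57, 30, 8) = 8
L (Min): min(78, 21, 82) = 21
J (Max): max(8, 21, 39) = 39
Root (Min): min(28, 70, 39) = 28
Min picks the child with the lowest value: B (value 28).

B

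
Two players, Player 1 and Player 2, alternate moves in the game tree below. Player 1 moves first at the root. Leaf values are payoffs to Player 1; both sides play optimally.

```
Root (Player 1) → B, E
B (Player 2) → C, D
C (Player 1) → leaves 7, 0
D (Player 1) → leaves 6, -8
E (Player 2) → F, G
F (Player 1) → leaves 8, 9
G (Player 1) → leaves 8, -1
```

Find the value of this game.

8

C (Player 1): max(7, 0) = 7
D (Player 1): max(6, -8) = 6
B (Player 2): min(7, 6) = 6
F (Player 1): max(8, 9) = 9
G (Player 1): max(8, -1) = 8
E (Player 2): min(9, 8) = 8
Root (Player 1): max(6, 8) = 8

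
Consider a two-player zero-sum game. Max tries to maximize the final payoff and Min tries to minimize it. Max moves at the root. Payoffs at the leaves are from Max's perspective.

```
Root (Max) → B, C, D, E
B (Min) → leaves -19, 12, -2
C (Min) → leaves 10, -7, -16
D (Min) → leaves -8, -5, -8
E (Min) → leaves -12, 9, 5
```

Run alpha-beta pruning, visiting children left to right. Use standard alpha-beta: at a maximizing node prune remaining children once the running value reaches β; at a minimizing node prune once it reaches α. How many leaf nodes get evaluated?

B [α=-∞,β=+∞]: v=-19
C [α=-19,β=+∞]: v=-16
D [α=-16,β=+∞]: v=-8
E [α=-8,β=+∞]: v=-12 after child 1 ≤ α → α-cutoff, skip 2
Root [α=-∞,β=+∞]: v=-8
Leaves evaluated: 10 of 12.

10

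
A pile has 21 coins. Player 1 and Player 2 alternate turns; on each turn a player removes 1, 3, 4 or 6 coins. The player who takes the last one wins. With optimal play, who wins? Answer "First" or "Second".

Second

Mark each pile size as W (mover wins) or L (mover loses):
i:   0  1  2  3  4  5  6  7  8  9 10 11 12 13 14 15 16 17 18 19 20 21
     L  W  L  W  W  W  W  L  W  L  W  W  W  W  L  W  L  W  W  W  W  L
Position 21 is L, so the second player wins.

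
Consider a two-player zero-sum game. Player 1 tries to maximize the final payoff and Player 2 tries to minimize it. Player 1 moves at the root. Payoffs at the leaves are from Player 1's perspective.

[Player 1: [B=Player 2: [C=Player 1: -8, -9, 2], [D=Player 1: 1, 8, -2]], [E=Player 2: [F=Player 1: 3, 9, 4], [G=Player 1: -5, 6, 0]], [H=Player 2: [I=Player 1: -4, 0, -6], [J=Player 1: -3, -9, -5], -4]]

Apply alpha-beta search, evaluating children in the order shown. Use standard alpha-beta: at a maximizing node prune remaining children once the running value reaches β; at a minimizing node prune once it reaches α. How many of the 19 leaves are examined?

14

C [α=-∞,β=+∞]: v=2
D [α=-∞,β=2]: v=8 after child 2 ≥ β → β-cutoff, skip 1
B [α=-∞,β=+∞]: v=2
F [α=2,β=+∞]: v=9
G [α=2,β=9]: v=6
E [α=2,β=+∞]: v=6
I [α=6,β=+∞]: v=0
H [α=6,β=+∞]: v=0 after child 1 ≤ α → α-cutoff, skip 2
Root [α=-∞,β=+∞]: v=6
Leaves evaluated: 14 of 19.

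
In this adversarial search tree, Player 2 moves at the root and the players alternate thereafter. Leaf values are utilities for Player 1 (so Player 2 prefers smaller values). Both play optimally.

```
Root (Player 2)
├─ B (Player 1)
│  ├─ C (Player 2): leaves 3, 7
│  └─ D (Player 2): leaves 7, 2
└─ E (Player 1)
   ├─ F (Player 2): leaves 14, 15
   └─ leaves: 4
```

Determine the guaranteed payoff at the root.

3

C (Player 2): min(3, 7) = 3
D (Player 2): min(7, 2) = 2
B (Player 1): max(3, 2) = 3
F (Player 2): min(14, 15) = 14
E (Player 1): max(14, 4) = 14
Root (Player 2): min(3, 14) = 3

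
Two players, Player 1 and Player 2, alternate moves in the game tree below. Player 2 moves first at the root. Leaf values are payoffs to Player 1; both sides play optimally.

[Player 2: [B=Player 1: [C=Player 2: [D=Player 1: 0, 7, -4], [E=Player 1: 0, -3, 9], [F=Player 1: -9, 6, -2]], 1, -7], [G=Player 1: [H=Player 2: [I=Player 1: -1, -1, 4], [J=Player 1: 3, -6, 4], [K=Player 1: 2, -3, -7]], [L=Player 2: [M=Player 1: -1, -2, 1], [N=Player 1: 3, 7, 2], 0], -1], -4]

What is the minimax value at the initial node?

-4

D (Player 1): max(0, 7, -4) = 7
E (Player 1): max(0, -3, 9) = 9
F (Player 1): max(-9, 6, -2) = 6
C (Player 2): min(7, 9, 6) = 6
B (Player 1): max(6, 1, -7) = 6
I (Player 1): max(-1, -1, 4) = 4
J (Player 1): max(3, -6, 4) = 4
K (Player 1): max(2, -3, -7) = 2
H (Player 2): min(4, 4, 2) = 2
M (Player 1): max(-1, -2, 1) = 1
N (Player 1): max(3, 7, 2) = 7
L (Player 2): min(1, 7, 0) = 0
G (Player 1): max(2, 0, -1) = 2
Root (Player 2): min(6, 2, -4) = -4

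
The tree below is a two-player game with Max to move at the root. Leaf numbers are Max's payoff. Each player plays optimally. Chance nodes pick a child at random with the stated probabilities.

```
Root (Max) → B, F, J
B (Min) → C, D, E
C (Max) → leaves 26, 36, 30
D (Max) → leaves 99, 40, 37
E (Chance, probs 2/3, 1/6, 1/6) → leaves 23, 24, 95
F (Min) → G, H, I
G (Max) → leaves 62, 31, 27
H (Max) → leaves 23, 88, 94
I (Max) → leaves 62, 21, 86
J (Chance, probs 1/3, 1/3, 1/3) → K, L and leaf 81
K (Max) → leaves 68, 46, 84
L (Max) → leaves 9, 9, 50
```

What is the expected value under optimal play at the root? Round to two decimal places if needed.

C (Max): max(26, 36, 30) = 36
D (Max): max(99, 40, 37) = 99
E (Chance): 2/3·23 + 1/6·24 + 1/6·95 = 35.17
B (Min): min(36, 99, 35.17) = 35.17
G (Max): max(62, 31, 27) = 62
H (Max): max(23, 88, 94) = 94
I (Max): max(62, 21, 86) = 86
F (Min): min(62, 94, 86) = 62
K (Max): max(68, 46, 84) = 84
L (Max): max(9, 9, 50) = 50
J (Chance): 1/3·84 + 1/3·50 + 1/3·81 = 71.67
Root (Max): max(35.17, 62, 71.67) = 71.67

71.67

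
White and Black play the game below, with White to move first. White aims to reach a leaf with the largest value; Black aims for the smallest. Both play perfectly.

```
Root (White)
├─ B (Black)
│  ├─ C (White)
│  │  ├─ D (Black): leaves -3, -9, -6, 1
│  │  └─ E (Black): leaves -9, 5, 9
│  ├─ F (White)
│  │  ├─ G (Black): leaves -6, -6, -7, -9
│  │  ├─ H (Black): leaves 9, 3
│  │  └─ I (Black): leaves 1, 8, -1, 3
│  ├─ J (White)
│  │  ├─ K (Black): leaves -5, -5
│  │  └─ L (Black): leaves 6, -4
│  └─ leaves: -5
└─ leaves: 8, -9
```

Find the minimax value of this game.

8

D (Black): min(-3, -9, -6, 1) = -9
E (Black): min(-9, 5, 9) = -9
C (White): max(-9, -9) = -9
G (Black): min(-6, -6, -7, -9) = -9
H (Black): min(9, 3) = 3
I (Black): min(1, 8, -1, 3) = -1
F (White): max(-9, 3, -1) = 3
K (Black): min(-5, -5) = -5
L (Black): min(6, -4) = -4
J (White): max(-5, -4) = -4
B (Black): min(-9, 3, -4, -5) = -9
Root (White): max(-9, 8, -9) = 8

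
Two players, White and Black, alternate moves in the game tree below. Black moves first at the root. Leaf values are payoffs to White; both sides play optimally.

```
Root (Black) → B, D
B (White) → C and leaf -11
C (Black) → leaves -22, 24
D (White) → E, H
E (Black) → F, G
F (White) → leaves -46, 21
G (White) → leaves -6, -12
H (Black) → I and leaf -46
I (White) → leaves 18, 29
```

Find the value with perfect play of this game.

-11

C (Black): min(-22, 24) = -22
B (White): max(-22, -11) = -11
F (White): max(-46, 21) = 21
G (White): max(-6, -12) = -6
E (Black): min(21, -6) = -6
I (White): max(18, 29) = 29
H (Black): min(29, -46) = -46
D (White): max(-6, -46) = -6
Root (Black): min(-11, -6) = -11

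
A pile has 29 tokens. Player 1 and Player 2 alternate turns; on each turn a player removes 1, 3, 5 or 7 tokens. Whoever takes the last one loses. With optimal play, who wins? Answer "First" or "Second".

Second

Compute winning (W) and losing (L) positions by backward induction:
i:   0  1  2  3  4  5  6  7  8  9 10 11 12 13 14 15 16 17 18 19 20 21 22 23 24 25 26 27 28 29
     W  L  W  L  W  L  W  L  W  L  W  L  W  L  W  L  W  L  W  L  W  L  W  L  W  L  W  L  W  L
Position 29 is L, so the second player wins.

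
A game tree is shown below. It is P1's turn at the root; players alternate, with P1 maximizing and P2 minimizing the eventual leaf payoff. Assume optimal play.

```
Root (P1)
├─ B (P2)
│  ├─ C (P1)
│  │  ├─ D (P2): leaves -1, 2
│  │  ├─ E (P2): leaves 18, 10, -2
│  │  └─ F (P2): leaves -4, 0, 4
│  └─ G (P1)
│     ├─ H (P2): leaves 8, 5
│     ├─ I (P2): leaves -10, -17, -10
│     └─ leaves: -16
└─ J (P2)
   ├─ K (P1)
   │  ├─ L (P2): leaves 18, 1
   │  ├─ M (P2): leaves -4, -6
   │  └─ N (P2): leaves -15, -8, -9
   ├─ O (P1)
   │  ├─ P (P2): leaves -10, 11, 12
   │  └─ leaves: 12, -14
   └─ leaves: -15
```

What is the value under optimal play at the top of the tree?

-1

D (P2): min(-1, 2) = -1
E (P2): min(18, 10, -2) = -2
F (P2): min(-4, 0, 4) = -4
C (P1): max(-1, -2, -4) = -1
H (P2): min(8, 5) = 5
I (P2): min(-10, -17, -10) = -17
G (P1): max(5, -17, -16) = 5
B (P2): min(-1, 5) = -1
L (P2): min(18, 1) = 1
M (P2): min(-4, -6) = -6
N (P2): min(-15, -8, -9) = -15
K (P1): max(1, -6, -15) = 1
P (P2): min(-10, 11, 12) = -10
O (P1): max(-10, 12, -14) = 12
J (P2): min(1, 12, -15) = -15
Root (P1): max(-1, -15) = -1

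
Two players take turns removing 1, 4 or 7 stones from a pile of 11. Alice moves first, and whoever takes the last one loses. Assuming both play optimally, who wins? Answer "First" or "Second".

Second

Compute winning (W) and losing (L) positions by backward induction:
i:   0  1  2  3  4  5  6  7  8  9 10 11
     W  L  W  L  W  W  L  W  W  L  W  L
Position 11 is L, so the second player wins.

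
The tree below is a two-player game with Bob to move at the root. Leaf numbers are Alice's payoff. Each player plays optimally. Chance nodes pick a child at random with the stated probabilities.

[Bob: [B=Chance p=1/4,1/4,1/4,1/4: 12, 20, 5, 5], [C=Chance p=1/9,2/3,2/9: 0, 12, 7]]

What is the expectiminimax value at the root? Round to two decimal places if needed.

9.56

B (Chance): 1/4·12 + 1/4·20 + 1/4·5 + 1/4·5 = 10.5
C (Chance): 1/9·0 + 2/3·12 + 2/9·7 = 9.56
Root (Bob): min(10.5, 9.56) = 9.56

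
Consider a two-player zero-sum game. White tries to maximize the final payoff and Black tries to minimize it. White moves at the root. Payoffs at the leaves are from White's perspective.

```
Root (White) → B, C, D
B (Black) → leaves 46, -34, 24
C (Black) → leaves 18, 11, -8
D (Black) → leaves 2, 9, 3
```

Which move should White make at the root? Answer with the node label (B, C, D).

D

B (Black): min(46, -34, 24) = -34
C (Black): min(18, 11, -8) = -8
D (Black): min(2, 9, 3) = 2
Root (White): max(-34, -8, 2) = 2
White picks the child with the highest value: D (value 2).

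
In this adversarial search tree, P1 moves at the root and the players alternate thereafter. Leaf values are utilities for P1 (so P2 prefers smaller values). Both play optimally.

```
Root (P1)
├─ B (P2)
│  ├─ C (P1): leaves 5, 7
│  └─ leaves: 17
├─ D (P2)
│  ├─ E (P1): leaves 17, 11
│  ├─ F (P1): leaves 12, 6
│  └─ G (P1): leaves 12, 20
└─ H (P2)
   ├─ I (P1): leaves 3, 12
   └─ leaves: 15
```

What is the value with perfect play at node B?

C: max(5, 7) = 7
B: min(7, 17) = 7

7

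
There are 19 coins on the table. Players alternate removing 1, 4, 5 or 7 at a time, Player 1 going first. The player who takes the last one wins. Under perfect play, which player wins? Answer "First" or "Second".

Positions where the player to move wins (W) vs loses (L):
i:   0  1  2  3  4  5  6  7  8  9 10 11 12 13 14 15 16 17 18 19
     L  W  L  W  W  W  W  W  L  W  L  W  W  W  W  W  L  W  L  W
Position 19 is W, so the first player wins.

First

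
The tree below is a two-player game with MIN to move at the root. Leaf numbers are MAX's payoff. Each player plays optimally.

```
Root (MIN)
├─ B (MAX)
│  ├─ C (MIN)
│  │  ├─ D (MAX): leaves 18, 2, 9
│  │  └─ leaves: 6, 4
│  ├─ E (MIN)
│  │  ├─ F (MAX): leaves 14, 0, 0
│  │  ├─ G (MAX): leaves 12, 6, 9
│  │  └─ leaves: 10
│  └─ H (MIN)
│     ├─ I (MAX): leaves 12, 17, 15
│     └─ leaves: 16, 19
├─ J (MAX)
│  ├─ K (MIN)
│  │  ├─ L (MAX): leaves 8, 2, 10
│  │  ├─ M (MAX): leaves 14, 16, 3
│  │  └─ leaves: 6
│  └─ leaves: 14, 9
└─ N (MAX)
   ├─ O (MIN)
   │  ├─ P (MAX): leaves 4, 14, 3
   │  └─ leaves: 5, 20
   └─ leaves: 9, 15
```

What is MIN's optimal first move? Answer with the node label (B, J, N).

D (MAX): max(18, 2, 9) = 18
C (MIN): min(18, 6, 4) = 4
F (MAX): max(14, 0, 0) = 14
G (MAX): max(12, 6, 9) = 12
E (MIN): min(14, 12, 10) = 10
I (MAX): max(12, 17, 15) = 17
H (MIN): min(17, 16, 19) = 16
B (MAX): max(4, 10, 16) = 16
L (MAX): max(8, 2, 10) = 10
M (MAX): max(14, 16, 3) = 16
K (MIN): min(10, 16, 6) = 6
J (MAX): max(6, 14, 9) = 14
P (MAX): max(4, 14, 3) = 14
O (MIN): min(14, 5, 20) = 5
N (MAX): max(5, 9, 15) = 15
Root (MIN): min(16, 14, 15) = 14
MIN picks the child with the lowest value: J (value 14).

J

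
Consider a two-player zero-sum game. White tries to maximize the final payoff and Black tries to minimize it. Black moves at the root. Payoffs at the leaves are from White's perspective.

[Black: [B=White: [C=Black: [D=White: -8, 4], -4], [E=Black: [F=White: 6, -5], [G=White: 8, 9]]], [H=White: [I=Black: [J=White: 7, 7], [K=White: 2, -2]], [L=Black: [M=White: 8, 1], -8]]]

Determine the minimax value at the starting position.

2

D (White): max(-8, 4) = 4
C (Black): min(4, -4) = -4
F (White): max(6, -5) = 6
G (White): max(8, 9) = 9
E (Black): min(6, 9) = 6
B (White): max(-4, 6) = 6
J (White): max(7, 7) = 7
K (White): max(2, -2) = 2
I (Black): min(7, 2) = 2
M (White): max(8, 1) = 8
L (Black): min(8, -8) = -8
H (White): max(2, -8) = 2
Root (Black): min(6, 2) = 2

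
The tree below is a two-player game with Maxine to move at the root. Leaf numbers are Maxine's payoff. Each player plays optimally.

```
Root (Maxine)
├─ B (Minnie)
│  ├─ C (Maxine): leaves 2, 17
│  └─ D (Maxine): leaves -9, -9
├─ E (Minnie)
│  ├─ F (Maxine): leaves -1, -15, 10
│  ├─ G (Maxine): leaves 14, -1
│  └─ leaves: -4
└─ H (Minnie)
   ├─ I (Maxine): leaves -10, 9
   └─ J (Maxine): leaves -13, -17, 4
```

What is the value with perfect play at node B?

-9

C: max(2, 17) = 17
D: max(-9, -9) = -9
B: min(17, -9) = -9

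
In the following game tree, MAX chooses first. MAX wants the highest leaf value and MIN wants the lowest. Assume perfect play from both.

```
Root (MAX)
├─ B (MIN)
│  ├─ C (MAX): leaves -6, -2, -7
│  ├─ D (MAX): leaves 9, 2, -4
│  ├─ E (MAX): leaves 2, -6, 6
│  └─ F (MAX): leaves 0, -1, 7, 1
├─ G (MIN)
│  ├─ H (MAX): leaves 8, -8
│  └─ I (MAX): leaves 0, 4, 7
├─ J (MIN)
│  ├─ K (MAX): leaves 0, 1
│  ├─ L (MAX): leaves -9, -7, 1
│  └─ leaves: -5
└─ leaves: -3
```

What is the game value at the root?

C (MAX): max(-6, -2, -7) = -2
D (MAX): max(9, 2, -4) = 9
E (MAX): max(2, -6, 6) = 6
F (MAX): max(0, -1, 7, 1) = 7
B (MIN): min(-2, 9, 6, 7) = -2
H (MAX): max(8, -8) = 8
I (MAX): max(0, 4, 7) = 7
G (MIN): min(8, 7) = 7
K (MAX): max(0, 1) = 1
L (MAX): max(-9, -7, 1) = 1
J (MIN): min(1, 1, -5) = -5
Root (MAX): max(-2, 7, -5, -3) = 7

7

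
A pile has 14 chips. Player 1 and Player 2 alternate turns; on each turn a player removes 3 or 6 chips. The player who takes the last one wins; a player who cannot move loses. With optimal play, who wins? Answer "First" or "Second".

First

Mark each pile size as W (mover wins) or L (mover loses):
i:   0  1  2  3  4  5  6  7  8  9 10 11 12 13 14
     L  L  L  W  W  W  W  W  W  L  L  L  W  W  W
Position 14 is W, so the first player wins.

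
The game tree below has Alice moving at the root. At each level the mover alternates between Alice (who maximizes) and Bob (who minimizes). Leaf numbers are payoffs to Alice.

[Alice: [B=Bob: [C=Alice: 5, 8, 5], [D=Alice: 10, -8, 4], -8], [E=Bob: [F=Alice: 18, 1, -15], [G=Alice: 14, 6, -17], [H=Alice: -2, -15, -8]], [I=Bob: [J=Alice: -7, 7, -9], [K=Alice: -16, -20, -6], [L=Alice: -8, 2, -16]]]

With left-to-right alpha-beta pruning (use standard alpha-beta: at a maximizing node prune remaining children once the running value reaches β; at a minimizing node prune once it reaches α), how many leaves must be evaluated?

20

C [α=-∞,β=+∞]: v=8
D [α=-∞,β=8]: v=10 after child 1 ≥ β → β-cutoff, skip 2
B [α=-∞,β=+∞]: v=-8
F [α=-8,β=+∞]: v=18
G [α=-8,β=18]: v=14
H [α=-8,β=14]: v=-2
E [α=-8,β=+∞]: v=-2
J [α=-2,β=+∞]: v=7
K [α=-2,β=7]: v=-6
I [α=-2,β=+∞]: v=-6 after child 2 ≤ α → α-cutoff, skip 1
Root [α=-∞,β=+∞]: v=-2
Leaves evaluated: 20 of 25.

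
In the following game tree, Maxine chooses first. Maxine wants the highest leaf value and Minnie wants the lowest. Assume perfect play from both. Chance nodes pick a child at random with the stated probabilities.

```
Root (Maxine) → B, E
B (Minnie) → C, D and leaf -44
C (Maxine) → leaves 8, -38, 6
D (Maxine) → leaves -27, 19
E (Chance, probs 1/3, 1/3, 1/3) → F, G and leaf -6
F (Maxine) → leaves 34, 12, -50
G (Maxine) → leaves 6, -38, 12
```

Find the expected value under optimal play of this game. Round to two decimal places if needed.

13.33

C (Maxine): max(8, -38, 6) = 8
D (Maxine): max(-27, 19) = 19
B (Minnie): min(8, 19, -44) = -44
F (Maxine): max(34, 12, -50) = 34
G (Maxine): max(6, -38, 12) = 12
E (Chance): 1/3·34 + 1/3·12 + 1/3·-6 = 13.33
Root (Maxine): max(-44, 13.33) = 13.33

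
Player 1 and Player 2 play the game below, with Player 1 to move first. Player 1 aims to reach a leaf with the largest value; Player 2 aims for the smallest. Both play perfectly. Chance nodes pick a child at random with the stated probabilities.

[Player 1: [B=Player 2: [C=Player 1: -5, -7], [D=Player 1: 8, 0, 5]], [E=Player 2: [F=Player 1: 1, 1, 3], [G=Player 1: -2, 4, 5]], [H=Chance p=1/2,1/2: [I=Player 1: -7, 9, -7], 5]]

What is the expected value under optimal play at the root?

7

C (Player 1): max(-5, -7) = -5
D (Player 1): max(8, 0, 5) = 8
B (Player 2): min(-5, 8) = -5
F (Player 1): max(1, 1, 3) = 3
G (Player 1): max(-2, 4, 5) = 5
E (Player 2): min(3, 5) = 3
I (Player 1): max(-7, 9, -7) = 9
H (Chance): 1/2·9 + 1/2·5 = 7
Root (Player 1): max(-5, 3, 7) = 7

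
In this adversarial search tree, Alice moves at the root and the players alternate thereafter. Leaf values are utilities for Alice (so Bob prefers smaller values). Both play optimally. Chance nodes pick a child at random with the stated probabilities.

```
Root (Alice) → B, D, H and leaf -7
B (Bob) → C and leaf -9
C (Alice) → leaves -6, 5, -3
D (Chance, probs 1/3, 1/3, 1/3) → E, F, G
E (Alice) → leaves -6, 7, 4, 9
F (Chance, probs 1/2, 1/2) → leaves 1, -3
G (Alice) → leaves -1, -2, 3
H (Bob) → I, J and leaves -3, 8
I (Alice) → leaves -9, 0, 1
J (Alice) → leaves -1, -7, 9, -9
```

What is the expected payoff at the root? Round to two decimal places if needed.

3.67

C (Alice): max(-6, 5, -3) = 5
B (Bob): min(5, -9) = -9
E (Alice): max(-6, 7, 4, 9) = 9
F (Chance): 1/2·1 + 1/2·-3 = -1
G (Alice): max(-1, -2, 3) = 3
D (Chance): 1/3·9 + 1/3·-1 + 1/3·3 = 3.67
I (Alice): max(-9, 0, 1) = 1
J (Alice): max(-1, -7, 9, -9) = 9
H (Bob): min(1, 9, -3, 8) = -3
Root (Alice): max(-9, 3.67, -3, -7) = 3.67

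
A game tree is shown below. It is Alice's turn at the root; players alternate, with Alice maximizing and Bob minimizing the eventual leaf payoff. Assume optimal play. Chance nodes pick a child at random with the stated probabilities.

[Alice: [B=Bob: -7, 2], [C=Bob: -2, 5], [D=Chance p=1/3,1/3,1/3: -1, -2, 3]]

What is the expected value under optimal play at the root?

B (Bob): min(-7, 2) = -7
C (Bob): min(-2, 5) = -2
D (Chance): 1/3·-1 + 1/3·-2 + 1/3·3 = 0
Root (Alice): max(-7, -2, 0) = 0

0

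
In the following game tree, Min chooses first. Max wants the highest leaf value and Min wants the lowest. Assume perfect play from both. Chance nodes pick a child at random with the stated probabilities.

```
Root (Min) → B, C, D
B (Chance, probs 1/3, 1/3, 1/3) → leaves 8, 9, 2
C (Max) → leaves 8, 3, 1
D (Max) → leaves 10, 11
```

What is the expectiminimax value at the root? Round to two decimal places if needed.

B (Chance): 1/3·8 + 1/3·9 + 1/3·2 = 6.33
C (Max): max(8, 3, 1) = 8
D (Max): max(10, 11) = 11
Root (Min): min(6.33, 8, 11) = 6.33

6.33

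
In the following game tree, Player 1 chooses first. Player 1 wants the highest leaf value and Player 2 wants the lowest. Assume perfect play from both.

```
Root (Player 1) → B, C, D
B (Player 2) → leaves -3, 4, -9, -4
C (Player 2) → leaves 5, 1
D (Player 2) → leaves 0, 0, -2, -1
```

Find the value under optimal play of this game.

1

B (Player 2): min(-3, 4, -9, -4) = -9
C (Player 2): min(5, 1) = 1
D (Player 2): min(0, 0, -2, -1) = -2
Root (Player 1): max(-9, 1, -2) = 1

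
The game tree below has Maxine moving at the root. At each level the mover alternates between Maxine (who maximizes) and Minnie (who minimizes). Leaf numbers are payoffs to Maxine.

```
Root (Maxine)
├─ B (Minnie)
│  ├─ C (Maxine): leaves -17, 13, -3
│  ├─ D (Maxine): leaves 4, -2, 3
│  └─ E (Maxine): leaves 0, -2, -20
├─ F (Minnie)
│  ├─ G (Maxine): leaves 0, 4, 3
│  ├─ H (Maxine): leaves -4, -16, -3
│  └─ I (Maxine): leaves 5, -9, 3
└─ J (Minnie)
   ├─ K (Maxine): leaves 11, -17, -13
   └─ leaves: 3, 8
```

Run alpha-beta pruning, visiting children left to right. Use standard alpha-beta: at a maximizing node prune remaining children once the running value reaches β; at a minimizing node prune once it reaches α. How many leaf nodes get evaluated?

20

C [α=-∞,β=+∞]: v=13
D [α=-∞,β=13]: v=4
E [α=-∞,β=4]: v=0
B [α=-∞,β=+∞]: v=0
G [α=0,β=+∞]: v=4
H [α=0,β=4]: v=-3
F [α=0,β=+∞]: v=-3 after child 2 ≤ α → α-cutoff, skip 1
K [α=0,β=+∞]: v=11
J [α=0,β=+∞]: v=3
Root [α=-∞,β=+∞]: v=3
Leaves evaluated: 20 of 23.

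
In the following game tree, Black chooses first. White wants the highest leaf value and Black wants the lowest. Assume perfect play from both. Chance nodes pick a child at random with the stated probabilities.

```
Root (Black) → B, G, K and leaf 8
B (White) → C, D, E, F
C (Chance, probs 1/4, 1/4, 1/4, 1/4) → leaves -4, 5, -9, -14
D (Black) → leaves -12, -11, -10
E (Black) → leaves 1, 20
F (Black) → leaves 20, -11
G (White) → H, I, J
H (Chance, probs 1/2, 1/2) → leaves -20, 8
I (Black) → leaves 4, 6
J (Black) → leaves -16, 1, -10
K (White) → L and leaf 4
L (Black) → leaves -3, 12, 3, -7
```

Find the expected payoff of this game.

1

C (Chance): 1/4·-4 + 1/4·5 + 1/4·-9 + 1/4·-14 = -5.5
D (Black): min(-12, -11, -10) = -12
E (Black): min(1, 20) = 1
F (Black): min(20, -11) = -11
B (White): max(-5.5, -12, 1, -11) = 1
H (Chance): 1/2·-20 + 1/2·8 = -6
I (Black): min(4, 6) = 4
J (Black): min(-16, 1, -10) = -16
G (White): max(-6, 4, -16) = 4
L (Black): min(-3, 12, 3, -7) = -7
K (White): max(-7, 4) = 4
Root (Black): min(1, 4, 4, 8) = 1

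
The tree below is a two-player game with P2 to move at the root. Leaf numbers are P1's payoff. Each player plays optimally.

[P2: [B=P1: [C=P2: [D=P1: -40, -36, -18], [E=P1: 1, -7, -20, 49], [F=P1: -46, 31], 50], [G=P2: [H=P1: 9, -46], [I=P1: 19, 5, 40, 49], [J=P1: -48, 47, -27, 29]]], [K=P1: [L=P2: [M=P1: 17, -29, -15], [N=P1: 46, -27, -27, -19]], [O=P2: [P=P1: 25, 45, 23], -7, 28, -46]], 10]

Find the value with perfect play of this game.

D (P1): max(-40, -36, -18) = -18
E (P1): max(1, -7, -20, 49) = 49
F (P1): max(-46, 31) = 31
C (P2): min(-18, 49, 31, 50) = -18
H (P1): max(9, -46) = 9
I (P1): max(19, 5, 40, 49) = 49
J (P1): max(-48, 47, -27, 29) = 47
G (P2): min(9, 49, 47) = 9
B (P1): max(-18, 9) = 9
M (P1): max(17, -29, -15) = 17
N (P1): max(46, -27, -27, -19) = 46
L (P2): min(17, 46) = 17
P (P1): max(25, 45, 23) = 45
O (P2): min(45, -7, 28, -46) = -46
K (P1): max(17, -46) = 17
Root (P2): min(9, 17, 10) = 9

9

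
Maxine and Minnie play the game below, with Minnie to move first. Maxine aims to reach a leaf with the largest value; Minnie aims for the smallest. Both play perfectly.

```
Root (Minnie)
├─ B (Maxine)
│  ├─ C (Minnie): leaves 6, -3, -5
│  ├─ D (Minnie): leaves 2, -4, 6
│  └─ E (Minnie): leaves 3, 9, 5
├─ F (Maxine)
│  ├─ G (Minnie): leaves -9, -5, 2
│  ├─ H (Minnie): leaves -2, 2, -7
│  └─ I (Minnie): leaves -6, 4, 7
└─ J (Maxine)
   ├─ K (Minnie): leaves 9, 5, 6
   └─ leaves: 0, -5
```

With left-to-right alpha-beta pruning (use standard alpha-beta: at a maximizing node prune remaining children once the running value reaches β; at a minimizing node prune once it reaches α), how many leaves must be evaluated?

21

C [α=-∞,β=+∞]: v=-5
D [α=-5,β=+∞]: v=-4
E [α=-4,β=+∞]: v=3
B [α=-∞,β=+∞]: v=3
G [α=-∞,β=3]: v=-9
H [α=-9,β=3]: v=-7
I [α=-7,β=3]: v=-6
F [α=-∞,β=3]: v=-6
K [α=-∞,β=-6]: v=5
J [α=-∞,β=-6]: v=5 after child 1 ≥ β → β-cutoff, skip 2
Root [α=-∞,β=+∞]: v=-6
Leaves evaluated: 21 of 23.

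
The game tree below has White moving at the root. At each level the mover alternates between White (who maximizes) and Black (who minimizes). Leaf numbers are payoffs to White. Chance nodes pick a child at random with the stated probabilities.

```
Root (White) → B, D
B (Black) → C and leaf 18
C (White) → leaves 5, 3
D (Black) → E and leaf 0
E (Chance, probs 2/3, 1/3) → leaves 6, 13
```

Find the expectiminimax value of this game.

C (White): max(5, 3) = 5
B (Black): min(5, 18) = 5
E (Chance): 2/3·6 + 1/3·13 = 8.33
D (Black): min(8.33, 0) = 0
Root (White): max(5, 0) = 5

5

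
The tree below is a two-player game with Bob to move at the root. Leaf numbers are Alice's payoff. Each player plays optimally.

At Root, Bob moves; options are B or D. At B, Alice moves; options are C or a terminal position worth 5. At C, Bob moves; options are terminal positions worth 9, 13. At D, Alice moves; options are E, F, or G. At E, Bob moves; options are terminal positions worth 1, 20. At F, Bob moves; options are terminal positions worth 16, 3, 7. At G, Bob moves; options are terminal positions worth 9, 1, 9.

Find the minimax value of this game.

C (Bob): min(9, 13) = 9
B (Alice): max(9, 5) = 9
E (Bob): min(1, 20) = 1
F (Bob): min(16, 3, 7) = 3
G (Bob): min(9, 1, 9) = 1
D (Alice): max(1, 3, 1) = 3
Root (Bob): min(9, 3) = 3

3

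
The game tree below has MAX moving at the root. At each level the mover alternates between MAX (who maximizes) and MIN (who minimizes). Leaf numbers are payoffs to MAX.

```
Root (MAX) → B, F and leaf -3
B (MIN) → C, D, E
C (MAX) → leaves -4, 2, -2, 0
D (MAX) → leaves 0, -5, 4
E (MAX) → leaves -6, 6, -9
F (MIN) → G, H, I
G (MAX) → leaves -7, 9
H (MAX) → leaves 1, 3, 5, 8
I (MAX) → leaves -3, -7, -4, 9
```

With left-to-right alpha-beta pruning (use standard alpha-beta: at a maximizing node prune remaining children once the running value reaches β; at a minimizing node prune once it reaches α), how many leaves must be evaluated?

C [α=-∞,β=+∞]: v=2
D [α=-∞,β=2]: v=4
E [α=-∞,β=2]: v=6 after child 2 ≥ β → β-cutoff, skip 1
B [α=-∞,β=+∞]: v=2
G [α=2,β=+∞]: v=9
H [α=2,β=9]: v=8
I [α=2,β=8]: v=9
F [α=2,β=+∞]: v=8
Root [α=-∞,β=+∞]: v=8
Leaves evaluated: 20 of 21.

20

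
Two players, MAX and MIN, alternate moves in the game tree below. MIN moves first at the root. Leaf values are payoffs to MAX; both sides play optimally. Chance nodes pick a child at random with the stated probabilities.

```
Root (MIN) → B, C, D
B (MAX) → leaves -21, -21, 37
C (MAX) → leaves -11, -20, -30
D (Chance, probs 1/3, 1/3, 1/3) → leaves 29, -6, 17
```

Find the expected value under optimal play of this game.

B (MAX): max(-21, -21, 37) = 37
C (MAX): max(-11, -20, -30) = -11
D (Chance): 1/3·29 + 1/3·-6 + 1/3·17 = 13.33
Root (MIN): min(37, -11, 13.33) = -11

-11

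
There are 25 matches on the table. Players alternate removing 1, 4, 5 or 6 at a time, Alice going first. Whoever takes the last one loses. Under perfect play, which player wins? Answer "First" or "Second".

First

Mark each pile size as W (mover wins) or L (mover loses):
i:   0  1  2  3  4  5  6  7  8  9 10 11 12 13 14 15 16 17 18 19 20 21 22 23 24 25
     W  L  W  L  W  W  W  W  W  W  L  W  L  W  W  W  W  W  W  L  W  L  W  W  W  W
Position 25 is W, so the first player wins.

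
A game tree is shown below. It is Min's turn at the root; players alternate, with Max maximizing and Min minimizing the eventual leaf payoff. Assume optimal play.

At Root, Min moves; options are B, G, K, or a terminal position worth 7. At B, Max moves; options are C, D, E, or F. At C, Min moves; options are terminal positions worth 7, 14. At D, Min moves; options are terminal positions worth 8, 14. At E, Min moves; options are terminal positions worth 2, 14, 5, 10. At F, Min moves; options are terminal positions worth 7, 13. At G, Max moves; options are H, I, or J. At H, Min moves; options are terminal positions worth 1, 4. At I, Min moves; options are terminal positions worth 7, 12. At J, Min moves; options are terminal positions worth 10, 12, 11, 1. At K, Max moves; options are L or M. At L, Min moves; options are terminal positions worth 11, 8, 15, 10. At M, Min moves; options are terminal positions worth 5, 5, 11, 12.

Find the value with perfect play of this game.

7

C (Min): min(7, 14) = 7
D (Min): min(8, 14) = 8
E (Min): min(2, 14, 5, 10) = 2
F (Min): min(7, 13) = 7
B (Max): max(7, 8, 2, 7) = 8
H (Min): min(1, 4) = 1
I (Min): min(7, 12) = 7
J (Min): min(10, 12, 11, 1) = 1
G (Max): max(1, 7, 1) = 7
L (Min): min(11, 8, 15, 10) = 8
M (Min): min(5, 5, 11, 12) = 5
K (Max): max(8, 5) = 8
Root (Min): min(8, 7, 8, 7) = 7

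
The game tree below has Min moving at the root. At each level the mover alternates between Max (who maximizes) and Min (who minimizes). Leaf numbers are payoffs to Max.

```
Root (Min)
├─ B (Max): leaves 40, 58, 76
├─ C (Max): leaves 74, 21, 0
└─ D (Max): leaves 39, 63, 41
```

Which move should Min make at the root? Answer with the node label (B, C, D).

B (Max): max(40, 58, 76) = 76
C (Max): max(74, 21, 0) = 74
D (Max): max(39, 63, 41) = 63
Root (Min): min(76, 74, 63) = 63
Min picks the child with the lowest value: D (value 63).

D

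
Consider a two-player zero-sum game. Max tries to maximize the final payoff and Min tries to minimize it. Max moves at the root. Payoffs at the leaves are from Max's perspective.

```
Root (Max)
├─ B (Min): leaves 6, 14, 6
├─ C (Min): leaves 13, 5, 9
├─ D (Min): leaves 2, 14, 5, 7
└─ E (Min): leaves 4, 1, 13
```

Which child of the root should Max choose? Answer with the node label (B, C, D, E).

B

B (Min): min(6, 14, 6) = 6
C (Min): min(13, 5, 9) = 5
D (Min): min(2, 14, 5, 7) = 2
E (Min): min(4, 1, 13) = 1
Root (Max): max(6, 5, 2, 1) = 6
Max picks the child with the highest value: B (value 6).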